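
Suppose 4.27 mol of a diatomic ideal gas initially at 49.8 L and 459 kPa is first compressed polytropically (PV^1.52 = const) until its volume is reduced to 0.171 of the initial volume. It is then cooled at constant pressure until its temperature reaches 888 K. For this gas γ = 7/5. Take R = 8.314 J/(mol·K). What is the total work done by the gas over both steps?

T₁ = P₁V₁/(nR) = 459×49.8/(4.27×8.314) = 644 K.
Step 1 — Polytropic n=1.52: T₂ = T₁(V₁/V₂)^(n−1) = 644×(5.85)^0.52 = 1610 K; P₂ = P₁(V₁/V₂)^n = 6720 kPa.
W = (P₁V₁−P₂V₂)/(n−1) = (459×49.8−6720×8.52)/0.52 = -66200 J.
ΔU = nCvΔT = 4.27×20.8×(1610−644) = 86000 J.
Q = ΔU + W = 19800 J.
State after step 1: P = 6720 kPa, V = 8.52 L, T = 1610 K.
Step 2 — Isobaric: P stays 6720 kPa; V/T = const ⇒ T₂ = 888 K, V₂ = 4.69 L.
W = PΔV = 6720×(4.69−8.52) kPa·L = -25700 J.
ΔU = nCvΔT = 4.27×20.8×(888−1610) = -64300 J.
Q = ΔU + W = nCpΔT = -90100 J.
Net over both steps: W = -91900 J, Q = -70200 J, ΔU = 21700 J.

-91900 J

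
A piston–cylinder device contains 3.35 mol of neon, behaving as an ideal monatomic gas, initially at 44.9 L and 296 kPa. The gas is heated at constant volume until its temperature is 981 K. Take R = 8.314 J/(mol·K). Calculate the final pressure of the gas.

609 kPa

T₁ = P₁V₁/(nR) = 296×44.9/(3.35×8.314) = 477 K.
Isochoric: V stays 44.9 L; P/T = const ⇒ T₂ = 981 K, P₂ = 609 kPa.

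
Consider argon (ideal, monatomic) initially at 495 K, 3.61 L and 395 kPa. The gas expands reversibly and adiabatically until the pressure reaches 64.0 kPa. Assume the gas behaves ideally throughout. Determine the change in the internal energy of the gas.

-1110 J

n = P₁V₁/(RT₁) = 395×3.61/(8.314×495) = 0.346 mol.
Adiabatic: T₂/T₁ = (P₂/P₁)^((γ−1)/γ) ⇒ T₂ = 495×(0.162)^0.400 = 239 K; V₂ = 10.8 L.
For an ideal gas ΔU = nCvΔT with Cv = (3/2)R = 12.5 J/(mol·K).
ΔU = 0.346×12.5×(239−495) = -1110 J.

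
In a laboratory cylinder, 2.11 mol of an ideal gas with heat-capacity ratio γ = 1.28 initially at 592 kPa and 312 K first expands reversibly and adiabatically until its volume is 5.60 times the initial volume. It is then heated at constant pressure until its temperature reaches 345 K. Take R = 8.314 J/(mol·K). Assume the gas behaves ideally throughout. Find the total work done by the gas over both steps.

10200 J

V₁ = nRT₁/P₁ = 2.11×8.314×312/592 = 9.25 L.
Step 1 — Adiabatic: TV^(γ−1) = const ⇒ T₂ = 312×(0.179)^0.280 = 193 K; PV^γ = const ⇒ P₂ = 65.3 kPa.
ΔU = nCvΔT = 2.11×29.7×(193−312) = -7480 J.
Q = 0 for an adiabatic process, so W = −ΔU = 7480 J.
State after step 1: P = 65.3 kPa, V = 51.8 L, T = 193 K.
Step 2 — Isobaric: P stays 65.3 kPa; V/T = const ⇒ T₂ = 345 K, V₂ = 92.7 L.
W = PΔV = 65.3×(92.7−51.8) kPa·L = 2670 J.
ΔU = nCvΔT = 2.11×29.7×(345−193) = 9550 J.
Q = ΔU + W = nCpΔT = 12200 J.
Net over both steps: W = 10200 J, Q = 12200 J, ΔU = 2070 J.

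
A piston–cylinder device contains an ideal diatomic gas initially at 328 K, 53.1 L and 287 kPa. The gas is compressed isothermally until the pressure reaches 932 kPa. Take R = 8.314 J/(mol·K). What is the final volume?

16.4 L

Isothermal: T stays 328 K; PV = const ⇒ V₂ = 16.4 L, P₂ = 932 kPa.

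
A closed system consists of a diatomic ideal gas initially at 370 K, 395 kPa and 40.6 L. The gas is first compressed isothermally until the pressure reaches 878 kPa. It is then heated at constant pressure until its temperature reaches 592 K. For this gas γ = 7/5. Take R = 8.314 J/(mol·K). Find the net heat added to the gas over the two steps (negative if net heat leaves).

n = P₁V₁/(RT₁) = 395×40.6/(8.314×370) = 5.21 mol.
Step 1 — Isothermal: T stays 370 K; PV = const ⇒ V₂ = 18.3 L, P₂ = 878 kPa.
ΔU = 0 (ideal gas, T constant).
W = nRT ln(V₂/V₁) = 5.21×8.314×370×ln(0.450) = -12800 J.
Q = ΔU + W = -12800 J.
State after step 1: P = 878 kPa, V = 18.3 L, T = 370 K.
Step 2 — Isobaric: P stays 878 kPa; V/T = const ⇒ T₂ = 592 K, V₂ = 29.2 L.
W = PΔV = 878×(29.2−18.3) kPa·L = 9620 J.
ΔU = nCvΔT = 5.21×20.8×(592−370) = 24100 J.
Q = ΔU + W = nCpΔT = 33700 J.
Net over both steps: W = -3190 J, Q = 20900 J, ΔU = 24100 J.

20900 J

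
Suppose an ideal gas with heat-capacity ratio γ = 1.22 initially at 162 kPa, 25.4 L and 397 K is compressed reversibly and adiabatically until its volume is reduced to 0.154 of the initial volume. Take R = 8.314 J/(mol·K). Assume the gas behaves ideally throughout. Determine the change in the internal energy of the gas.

n = P₁V₁/(RT₁) = 162×25.4/(8.314×397) = 1.25 mol.
Adiabatic: TV^(γ−1) = const ⇒ T₂ = 397×(6.49)^0.220 = 599 K; PV^γ = const ⇒ P₂ = 1590 kPa.
For an ideal gas ΔU = nCvΔT with Cv = R/(γ−1) = 37.8 J/(mol·K).
ΔU = 1.25×37.8×(599−397) = 9520 J.

9520 J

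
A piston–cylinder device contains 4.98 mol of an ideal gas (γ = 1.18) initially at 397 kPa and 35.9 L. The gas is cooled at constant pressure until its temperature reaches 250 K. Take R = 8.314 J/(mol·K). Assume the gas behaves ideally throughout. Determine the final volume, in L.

T₁ = P₁V₁/(nR) = 397×35.9/(4.98×8.314) = 344 K.
Isobaric: P stays 397 kPa; V/T = const ⇒ T₂ = 250 K, V₂ = 26.1 L.

26.1 L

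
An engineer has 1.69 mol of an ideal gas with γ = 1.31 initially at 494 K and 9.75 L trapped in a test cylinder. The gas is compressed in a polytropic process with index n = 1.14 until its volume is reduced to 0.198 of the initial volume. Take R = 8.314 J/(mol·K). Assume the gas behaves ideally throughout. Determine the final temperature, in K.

P₁ = nRT₁/V₁ = 1.69×8.314×494/9.75 = 712 kPa.
Polytropic n=1.14: T₂ = T₁(V₁/V₂)^(n−1) = 494×(5.05)^0.14 = 620 K; P₂ = P₁(V₁/V₂)^n = 4510 kPa.

620 K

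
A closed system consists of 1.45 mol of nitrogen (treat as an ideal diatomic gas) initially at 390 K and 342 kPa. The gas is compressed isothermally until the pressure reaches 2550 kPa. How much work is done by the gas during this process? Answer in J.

-9450 J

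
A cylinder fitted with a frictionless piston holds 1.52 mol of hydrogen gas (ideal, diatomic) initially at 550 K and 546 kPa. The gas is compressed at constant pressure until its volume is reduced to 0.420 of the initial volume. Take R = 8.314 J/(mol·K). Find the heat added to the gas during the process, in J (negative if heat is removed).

-14100 J

V₁ = nRT₁/P₁ = 1.52×8.314×550/546 = 12.7 L.
Isobaric: P stays 546 kPa; V/T = const ⇒ T₂ = 231 K, V₂ = 5.35 L.
W = PΔV = 546×(5.35−12.7) kPa·L = -4030 J.
ΔU = nCvΔT = 1.52×20.8×(231−550) = -10100 J.
Q = ΔU + W = nCpΔT = -14100 J.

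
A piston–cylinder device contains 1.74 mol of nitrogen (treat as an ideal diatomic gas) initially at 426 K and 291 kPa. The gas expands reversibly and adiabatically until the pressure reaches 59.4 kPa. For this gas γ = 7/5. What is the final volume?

65.9 L

V₁ = nRT₁/P₁ = 1.74×8.314×426/291 = 21.2 L.
Adiabatic: T₂/T₁ = (P₂/P₁)^((γ−1)/γ) ⇒ T₂ = 426×(0.204)^0.286 = 271 K; V₂ = 65.9 L.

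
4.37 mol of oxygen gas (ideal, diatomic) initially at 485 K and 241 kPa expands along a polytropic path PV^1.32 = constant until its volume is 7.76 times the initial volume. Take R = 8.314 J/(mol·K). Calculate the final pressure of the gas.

16.1 kPa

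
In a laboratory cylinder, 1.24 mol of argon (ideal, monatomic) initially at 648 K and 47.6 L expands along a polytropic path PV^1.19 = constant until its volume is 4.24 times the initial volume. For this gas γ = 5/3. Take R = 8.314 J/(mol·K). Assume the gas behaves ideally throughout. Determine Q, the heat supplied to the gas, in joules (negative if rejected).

P₁ = nRT₁/V₁ = 1.24×8.314×648/47.6 = 140 kPa.
Polytropic n=1.19: T₂ = T₁(V₁/V₂)^(n−1) = 648×(0.236)^0.19 = 492 K; P₂ = P₁(V₁/V₂)^n = 25.2 kPa.
W = (P₁V₁−P₂V₂)/(n−1) = (140×47.6−25.2×202)/0.19 = 8440 J.
ΔU = nCvΔT = 1.24×12.5×(492−648) = -2410 J.
Q = ΔU + W = 6030 J.

6030 J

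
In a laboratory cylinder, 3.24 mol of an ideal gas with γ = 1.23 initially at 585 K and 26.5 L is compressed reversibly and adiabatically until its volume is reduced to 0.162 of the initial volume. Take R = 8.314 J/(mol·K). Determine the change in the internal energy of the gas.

P₁ = nRT₁/V₁ = 3.24×8.314×585/26.5 = 595 kPa.
Adiabatic: TV^(γ−1) = const ⇒ T₂ = 585×(6.17)^0.230 = 889 K; PV^γ = const ⇒ P₂ = 5580 kPa.
For an ideal gas ΔU = nCvΔT with Cv = R/(γ−1) = 36.1 J/(mol·K).
ΔU = 3.24×36.1×(889−585) = 35600 J.

35600 J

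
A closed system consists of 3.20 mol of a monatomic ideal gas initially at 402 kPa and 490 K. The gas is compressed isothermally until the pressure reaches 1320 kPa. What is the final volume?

V₁ = nRT₁/P₁ = 3.20×8.314×490/402 = 32.4 L.
Isothermal: T stays 490 K; PV = const ⇒ V₂ = 9.88 L, P₂ = 1320 kPa.

9.88 L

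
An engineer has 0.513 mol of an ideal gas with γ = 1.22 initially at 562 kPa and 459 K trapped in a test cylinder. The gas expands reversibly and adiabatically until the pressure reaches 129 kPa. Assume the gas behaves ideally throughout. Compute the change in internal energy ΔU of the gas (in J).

-2070 J

V₁ = nRT₁/P₁ = 0.513×8.314×459/562 = 3.48 L.
Adiabatic: T₂/T₁ = (P₂/P₁)^((γ−1)/γ) ⇒ T₂ = 459×(0.230)^0.180 = 352 K; V₂ = 11.6 L.
For an ideal gas ΔU = nCvΔT with Cv = R/(γ−1) = 37.8 J/(mol·K).
ΔU = 0.513×37.8×(352−459) = -2070 J.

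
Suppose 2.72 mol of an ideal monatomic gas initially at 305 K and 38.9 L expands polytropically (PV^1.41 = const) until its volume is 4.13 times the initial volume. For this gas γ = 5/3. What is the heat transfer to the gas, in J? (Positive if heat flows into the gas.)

P₁ = nRT₁/V₁ = 2.72×8.314×305/38.9 = 177 kPa.
Polytropic n=1.41: T₂ = T₁(V₁/V₂)^(n−1) = 305×(0.242)^0.41 = 171 K; P₂ = P₁(V₁/V₂)^n = 24.0 kPa.
W = (P₁V₁−P₂V₂)/(n−1) = (177×38.9−24.0×161)/0.41 = 7420 J.
ΔU = nCvΔT = 2.72×12.5×(171−305) = -4560 J.
Q = ΔU + W = 2860 J.

2860 J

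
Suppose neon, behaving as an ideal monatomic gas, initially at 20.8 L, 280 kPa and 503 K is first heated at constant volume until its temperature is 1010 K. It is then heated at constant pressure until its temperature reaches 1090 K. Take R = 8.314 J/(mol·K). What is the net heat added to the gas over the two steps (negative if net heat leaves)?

n = P₁V₁/(RT₁) = 280×20.8/(8.314×503) = 1.39 mol.
Step 1 — Isochoric: V stays 20.8 L; P/T = const ⇒ T₂ = 1010 K, P₂ = 562 kPa.
W = 0 (no volume change).
ΔU = nCvΔT = 1.39×12.5×(1010−503) = 8810 J.
Q = ΔU = 8810 J.
State after step 1: P = 562 kPa, V = 20.8 L, T = 1010 K.
Step 2 — Isobaric: P stays 562 kPa; V/T = const ⇒ T₂ = 1090 K, V₂ = 22.4 L.
W = PΔV = 562×(22.4−20.8) kPa·L = 926 J.
ΔU = nCvΔT = 1.39×12.5×(1090−1010) = 1390 J.
Q = ΔU + W = nCpΔT = 2320 J.
Net over both steps: W = 926 J, Q = 11100 J, ΔU = 10200 J.

11100 J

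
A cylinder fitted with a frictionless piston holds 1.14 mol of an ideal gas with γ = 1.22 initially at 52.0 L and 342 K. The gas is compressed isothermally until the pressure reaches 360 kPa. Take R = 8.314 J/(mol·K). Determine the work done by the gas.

-5680 J

P₁ = nRT₁/V₁ = 1.14×8.314×342/52.0 = 62.3 kPa.
Isothermal: T stays 342 K; PV = const ⇒ V₂ = 9.00 L, P₂ = 360 kPa.
W = nRT ln(V₂/V₁) = 1.14×8.314×342×ln(0.173) = -5680 J.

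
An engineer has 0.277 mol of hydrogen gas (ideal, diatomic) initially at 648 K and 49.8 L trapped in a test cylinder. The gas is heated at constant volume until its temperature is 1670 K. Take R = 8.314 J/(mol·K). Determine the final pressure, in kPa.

P₁ = nRT₁/V₁ = 0.277×8.314×648/49.8 = 30.0 kPa.
Isochoric: V stays 49.8 L; P/T = const ⇒ T₂ = 1670 K, P₂ = 77.2 kPa.

77.2 kPa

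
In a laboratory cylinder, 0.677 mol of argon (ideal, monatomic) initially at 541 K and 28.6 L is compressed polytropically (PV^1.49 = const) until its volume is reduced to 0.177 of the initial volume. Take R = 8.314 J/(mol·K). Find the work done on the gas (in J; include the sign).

8300 J

P₁ = nRT₁/V₁ = 0.677×8.314×541/28.6 = 106 kPa.
Polytropic n=1.49: T₂ = T₁(V₁/V₂)^(n−1) = 541×(5.65)^0.49 = 1260 K; P₂ = P₁(V₁/V₂)^n = 1410 kPa.
W = (P₁V₁−P₂V₂)/(n−1) = (106×28.6−1410×5.06)/0.49 = -8300 J.
Work done on the gas = −W_by = 8300 J.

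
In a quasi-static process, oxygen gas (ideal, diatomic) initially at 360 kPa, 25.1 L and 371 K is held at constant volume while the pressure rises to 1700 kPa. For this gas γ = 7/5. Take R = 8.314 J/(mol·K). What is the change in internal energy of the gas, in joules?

84100 J

n = P₁V₁/(RT₁) = 360×25.1/(8.314×371) = 2.93 mol.
Isochoric: V stays 25.1 L; P/T = const ⇒ T₂ = 1750 K, P₂ = 1700 kPa.
For an ideal gas ΔU = nCvΔT with Cv = (5/2)R = 20.8 J/(mol·K).
ΔU = 2.93×20.8×(1750−371) = 84100 J.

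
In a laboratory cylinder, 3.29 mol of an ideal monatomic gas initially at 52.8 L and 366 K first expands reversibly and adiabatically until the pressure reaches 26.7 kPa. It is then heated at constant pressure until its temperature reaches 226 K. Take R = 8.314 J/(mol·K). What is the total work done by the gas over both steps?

9770 J

P₁ = nRT₁/V₁ = 3.29×8.314×366/52.8 = 190 kPa.
Step 1 — Adiabatic: T₂/T₁ = (P₂/P₁)^((γ−1)/γ) ⇒ T₂ = 366×(0.141)^0.400 = 167 K; V₂ = 171 L.
ΔU = nCvΔT = 3.29×12.5×(167−366) = -8160 J.
Q = 0 for an adiabatic process, so W = −ΔU = 8160 J.
State after step 1: P = 26.7 kPa, V = 171 L, T = 167 K.
Step 2 — Isobaric: P stays 26.7 kPa; V/T = const ⇒ T₂ = 226 K, V₂ = 232 L.
W = PΔV = 26.7×(232−171) kPa·L = 1610 J.
ΔU = nCvΔT = 3.29×12.5×(226−167) = 2420 J.
Q = ΔU + W = nCpΔT = 4030 J.
Net over both steps: W = 9770 J, Q = 4030 J, ΔU = -5740 J.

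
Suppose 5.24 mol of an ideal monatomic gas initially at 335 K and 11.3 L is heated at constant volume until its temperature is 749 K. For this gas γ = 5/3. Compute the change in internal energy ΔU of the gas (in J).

P₁ = nRT₁/V₁ = 5.24×8.314×335/11.3 = 1290 kPa.
Isochoric: V stays 11.3 L; P/T = const ⇒ T₂ = 749 K, P₂ = 2890 kPa.
For an ideal gas ΔU = nCvΔT with Cv = (3/2)R = 12.5 J/(mol·K).
ΔU = 5.24×12.5×(749−335) = 27100 J.

27100 J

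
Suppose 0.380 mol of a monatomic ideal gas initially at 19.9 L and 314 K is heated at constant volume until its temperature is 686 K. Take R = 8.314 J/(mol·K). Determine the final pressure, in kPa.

P₁ = nRT₁/V₁ = 0.380×8.314×314/19.9 = 49.9 kPa.
Isochoric: V stays 19.9 L; P/T = const ⇒ T₂ = 686 K, P₂ = 109 kPa.

109 kPa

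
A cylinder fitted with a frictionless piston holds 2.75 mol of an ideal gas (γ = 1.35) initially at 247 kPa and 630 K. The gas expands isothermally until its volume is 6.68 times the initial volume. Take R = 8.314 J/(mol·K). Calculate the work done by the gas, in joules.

27400 J

V₁ = nRT₁/P₁ = 2.75×8.314×630/247 = 58.3 L.
Isothermal: T stays 630 K; PV = const ⇒ V₂ = 390 L, P₂ = 37.0 kPa.
W = nRT ln(V₂/V₁) = 2.75×8.314×630×ln(6.68) = 27400 J.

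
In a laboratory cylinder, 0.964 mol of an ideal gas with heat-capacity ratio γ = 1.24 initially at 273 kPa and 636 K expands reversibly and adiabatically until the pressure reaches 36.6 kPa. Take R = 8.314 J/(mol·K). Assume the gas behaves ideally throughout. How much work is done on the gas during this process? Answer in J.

-6840 J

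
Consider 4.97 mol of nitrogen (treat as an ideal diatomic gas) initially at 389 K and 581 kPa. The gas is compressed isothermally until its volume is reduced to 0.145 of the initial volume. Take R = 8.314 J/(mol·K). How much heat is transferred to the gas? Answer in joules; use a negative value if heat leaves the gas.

-31000 J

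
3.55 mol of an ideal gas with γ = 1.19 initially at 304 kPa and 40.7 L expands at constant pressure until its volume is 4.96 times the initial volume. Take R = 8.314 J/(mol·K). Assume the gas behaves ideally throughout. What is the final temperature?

2080 K

T₁ = P₁V₁/(nR) = 304×40.7/(3.55×8.314) = 419 K.
Isobaric: P stays 304 kPa; V/T = const ⇒ T₂ = 2080 K, V₂ = 202 L.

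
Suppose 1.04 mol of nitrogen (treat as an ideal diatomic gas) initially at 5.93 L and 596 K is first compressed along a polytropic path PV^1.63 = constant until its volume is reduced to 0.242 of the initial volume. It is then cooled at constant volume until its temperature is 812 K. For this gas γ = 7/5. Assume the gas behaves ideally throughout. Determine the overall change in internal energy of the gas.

P₁ = nRT₁/V₁ = 1.04×8.314×596/5.93 = 869 kPa.
Step 1 — Polytropic n=1.63: T₂ = T₁(V₁/V₂)^(n−1) = 596×(4.13)^0.63 = 1460 K; P₂ = P₁(V₁/V₂)^n = 8780 kPa.
W = (P₁V₁−P₂V₂)/(n−1) = (869×5.93−8780×1.44)/0.63 = -11800 J.
ΔU = nCvΔT = 1.04×20.8×(1460−596) = 18600 J.
Q = ΔU + W = 6790 J.
State after step 1: P = 8780 kPa, V = 1.44 L, T = 1460 K.
Step 2 — Isochoric: V stays 1.44 L; P/T = const ⇒ T₂ = 812 K, P₂ = 4890 kPa.
W = 0 (no volume change).
ΔU = nCvΔT = 1.04×20.8×(812−1460) = -13900 J.
Q = ΔU = -13900 J.
Net over both steps: W = -11800 J, Q = -7150 J, ΔU = 4670 J.

4670 J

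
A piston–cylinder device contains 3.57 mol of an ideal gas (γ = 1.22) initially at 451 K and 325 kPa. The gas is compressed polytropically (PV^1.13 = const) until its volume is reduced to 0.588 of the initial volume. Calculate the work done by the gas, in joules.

V₁ = nRT₁/P₁ = 3.57×8.314×451/325 = 41.2 L.
Polytropic n=1.13: T₂ = T₁(V₁/V₂)^(n−1) = 451×(1.70)^0.13 = 483 K; P₂ = P₁(V₁/V₂)^n = 592 kPa.
W = (P₁V₁−P₂V₂)/(n−1) = (325×41.2−592×24.2)/0.13 = -7360 J.

-7360 J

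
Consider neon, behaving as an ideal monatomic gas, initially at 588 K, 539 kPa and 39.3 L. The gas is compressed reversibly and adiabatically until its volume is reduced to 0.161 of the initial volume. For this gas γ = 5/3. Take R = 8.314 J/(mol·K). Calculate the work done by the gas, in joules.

n = P₁V₁/(RT₁) = 539×39.3/(8.314×588) = 4.33 mol.
Adiabatic: TV^(γ−1) = const ⇒ T₂ = 588×(6.21)^0.667 = 1990 K; PV^γ = const ⇒ P₂ = 11300 kPa.
ΔU = nCvΔT = 4.33×12.5×(1990−588) = 75600 J.
Q = 0 for an adiabatic process, so W = −ΔU = -75600 J.

-75600 J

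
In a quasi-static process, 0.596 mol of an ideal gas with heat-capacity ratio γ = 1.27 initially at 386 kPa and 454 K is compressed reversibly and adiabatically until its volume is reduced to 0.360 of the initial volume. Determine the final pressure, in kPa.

1410 kPa

V₁ = nRT₁/P₁ = 0.596×8.314×454/386 = 5.83 L.
Adiabatic: TV^(γ−1) = const ⇒ T₂ = 454×(2.78)^0.270 = 598 K; PV^γ = const ⇒ P₂ = 1410 kPa.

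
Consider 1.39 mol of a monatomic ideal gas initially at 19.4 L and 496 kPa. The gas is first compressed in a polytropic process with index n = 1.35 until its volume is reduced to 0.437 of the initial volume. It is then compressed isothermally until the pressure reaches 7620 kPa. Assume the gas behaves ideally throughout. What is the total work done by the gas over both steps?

T₁ = P₁V₁/(nR) = 496×19.4/(1.39×8.314) = 833 K.
Step 1 — Polytropic n=1.35: T₂ = T₁(V₁/V₂)^(n−1) = 833×(2.29)^0.35 = 1110 K; P₂ = P₁(V₁/V₂)^n = 1520 kPa.
W = (P₁V₁−P₂V₂)/(n−1) = (496×19.4−1520×8.48)/0.35 = -9240 J.
ΔU = nCvΔT = 1.39×12.5×(1110−833) = 4850 J.
Q = ΔU + W = -4390 J.
State after step 1: P = 1520 kPa, V = 8.48 L, T = 1110 K.
Step 2 — Isothermal: T stays 1110 K; PV = const ⇒ V₂ = 1.69 L, P₂ = 7620 kPa.
ΔU = 0 (ideal gas, T constant).
W = nRT ln(V₂/V₁) = 1.39×8.314×1110×ln(0.199) = -20800 J.
Q = ΔU + W = -20800 J.
Net over both steps: W = -30000 J, Q = -25100 J, ΔU = 4850 J.

-30000 J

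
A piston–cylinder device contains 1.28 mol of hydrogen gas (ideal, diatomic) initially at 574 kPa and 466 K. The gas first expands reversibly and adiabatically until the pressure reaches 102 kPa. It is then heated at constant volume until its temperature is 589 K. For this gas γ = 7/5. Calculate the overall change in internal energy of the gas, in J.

V₁ = nRT₁/P₁ = 1.28×8.314×466/574 = 8.64 L.
Step 1 — Adiabatic: T₂/T₁ = (P₂/P₁)^((γ−1)/γ) ⇒ T₂ = 466×(0.178)^0.286 = 284 K; V₂ = 29.7 L.
ΔU = nCvΔT = 1.28×20.8×(284−466) = -4830 J.
Q = 0 for an adiabatic process, so W = −ΔU = 4830 J.
State after step 1: P = 102 kPa, V = 29.7 L, T = 284 K.
Step 2 — Isochoric: V stays 29.7 L; P/T = const ⇒ T₂ = 589 K, P₂ = 211 kPa.
W = 0 (no volume change).
ΔU = nCvΔT = 1.28×20.8×(589−284) = 8100 J.
Q = ΔU = 8100 J.
Net over both steps: W = 4830 J, Q = 8100 J, ΔU = 3270 J.

3270 J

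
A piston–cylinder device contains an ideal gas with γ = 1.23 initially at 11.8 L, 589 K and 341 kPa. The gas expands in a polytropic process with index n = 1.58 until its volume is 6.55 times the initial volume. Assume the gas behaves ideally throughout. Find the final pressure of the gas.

Polytropic n=1.58: T₂ = T₁(V₁/V₂)^(n−1) = 589×(0.153)^0.58 = 198 K; P₂ = P₁(V₁/V₂)^n = 17.5 kPa.

17.5 kPa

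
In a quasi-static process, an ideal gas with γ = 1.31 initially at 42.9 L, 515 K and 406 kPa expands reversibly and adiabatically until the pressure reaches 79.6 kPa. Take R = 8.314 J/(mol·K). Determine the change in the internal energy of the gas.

n = P₁V₁/(RT₁) = 406×42.9/(8.314×515) = 4.07 mol.
Adiabatic: T₂/T₁ = (P₂/P₁)^((γ−1)/γ) ⇒ T₂ = 515×(0.196)^0.237 = 350 K; V₂ = 149 L.
For an ideal gas ΔU = nCvΔT with Cv = R/(γ−1) = 26.8 J/(mol·K).
ΔU = 4.07×26.8×(350−515) = -18000 J.

-18000 J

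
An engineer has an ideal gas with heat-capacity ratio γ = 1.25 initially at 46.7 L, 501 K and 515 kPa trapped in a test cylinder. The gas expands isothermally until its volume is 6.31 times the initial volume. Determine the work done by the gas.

n = P₁V₁/(RT₁) = 515×46.7/(8.314×501) = 5.77 mol.
Isothermal: T stays 501 K; PV = const ⇒ V₂ = 295 L, P₂ = 81.6 kPa.
W = nRT ln(V₂/V₁) = 5.77×8.314×501×ln(6.31) = 44300 J.

44300 J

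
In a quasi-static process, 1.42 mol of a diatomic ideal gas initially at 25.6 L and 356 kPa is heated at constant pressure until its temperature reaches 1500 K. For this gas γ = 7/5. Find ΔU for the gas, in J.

21500 J

T₁ = P₁V₁/(nR) = 356×25.6/(1.42×8.314) = 772 K.
Isobaric: P stays 356 kPa; V/T = const ⇒ T₂ = 1500 K, V₂ = 49.7 L.
For an ideal gas ΔU = nCvΔT with Cv = (5/2)R = 20.8 J/(mol·K).
ΔU = 1.42×20.8×(1500−772) = 21500 J.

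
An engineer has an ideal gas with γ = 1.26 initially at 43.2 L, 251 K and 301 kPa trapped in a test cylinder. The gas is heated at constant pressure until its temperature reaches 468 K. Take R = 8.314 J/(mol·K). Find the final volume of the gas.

Isobaric: P stays 301 kPa; V/T = const ⇒ T₂ = 468 K, V₂ = 80.5 L.

80.5 L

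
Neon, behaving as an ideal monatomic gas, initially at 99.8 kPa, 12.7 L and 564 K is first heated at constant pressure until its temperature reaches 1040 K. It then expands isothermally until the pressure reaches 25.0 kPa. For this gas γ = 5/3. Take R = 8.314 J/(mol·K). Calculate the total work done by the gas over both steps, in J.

n = P₁V₁/(RT₁) = 99.8×12.7/(8.314×564) = 0.270 mol.
Step 1 — Isobaric: P stays 99.8 kPa; V/T = const ⇒ T₂ = 1040 K, V₂ = 23.4 L.
W = PΔV = 99.8×(23.4−12.7) kPa·L = 1070 J.
ΔU = nCvΔT = 0.270×12.5×(1040−564) = 1600 J.
Q = ΔU + W = nCpΔT = 2670 J.
State after step 1: P = 99.8 kPa, V = 23.4 L, T = 1040 K.
Step 2 — Isothermal: T stays 1040 K; PV = const ⇒ V₂ = 93.5 L, P₂ = 25.0 kPa.
ΔU = 0 (ideal gas, T constant).
W = nRT ln(V₂/V₁) = 0.270×8.314×1040×ln(3.99) = 3240 J.
Q = ΔU + W = 3240 J.
Net over both steps: W = 4310 J, Q = 5910 J, ΔU = 1600 J.

4310 J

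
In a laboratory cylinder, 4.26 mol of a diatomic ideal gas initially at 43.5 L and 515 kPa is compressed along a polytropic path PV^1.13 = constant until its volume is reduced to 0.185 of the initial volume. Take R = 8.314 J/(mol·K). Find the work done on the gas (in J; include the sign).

T₁ = P₁V₁/(nR) = 515×43.5/(4.26×8.314) = 633 K.
Polytropic n=1.13: T₂ = T₁(V₁/V₂)^(n−1) = 633×(5.41)^0.13 = 788 K; P₂ = P₁(V₁/V₂)^n = 3470 kPa.
W = (P₁V₁−P₂V₂)/(n−1) = (515×43.5−3470×8.05)/0.13 = -42300 J.
Work done on the gas = −W_by = 42300 J.

42300 J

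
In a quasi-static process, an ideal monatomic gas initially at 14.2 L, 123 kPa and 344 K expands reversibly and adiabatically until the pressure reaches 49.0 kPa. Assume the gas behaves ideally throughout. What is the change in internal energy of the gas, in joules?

n = P₁V₁/(RT₁) = 123×14.2/(8.314×344) = 0.611 mol.
Adiabatic: T₂/T₁ = (P₂/P₁)^((γ−1)/γ) ⇒ T₂ = 344×(0.398)^0.400 = 238 K; V₂ = 24.7 L.
For an ideal gas ΔU = nCvΔT with Cv = (3/2)R = 12.5 J/(mol·K).
ΔU = 0.611×12.5×(238−344) = -807 J.

-807 J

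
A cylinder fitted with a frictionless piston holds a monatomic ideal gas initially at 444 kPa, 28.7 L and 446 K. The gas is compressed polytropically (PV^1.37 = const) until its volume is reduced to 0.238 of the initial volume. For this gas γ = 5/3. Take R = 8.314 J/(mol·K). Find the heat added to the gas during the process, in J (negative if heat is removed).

-10700 J

n = P₁V₁/(RT₁) = 444×28.7/(8.314×446) = 3.44 mol.
Polytropic n=1.37: T₂ = T₁(V₁/V₂)^(n−1) = 446×(4.20)^0.37 = 759 K; P₂ = P₁(V₁/V₂)^n = 3170 kPa.
W = (P₁V₁−P₂V₂)/(n−1) = (444×28.7−3170×6.83)/0.37 = -24100 J.
ΔU = nCvΔT = 3.44×12.5×(759−446) = 13400 J.
Q = ΔU + W = -10700 J.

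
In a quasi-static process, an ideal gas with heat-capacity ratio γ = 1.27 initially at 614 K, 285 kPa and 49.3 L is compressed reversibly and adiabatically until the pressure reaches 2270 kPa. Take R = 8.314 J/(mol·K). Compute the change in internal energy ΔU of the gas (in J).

28900 J

n = P₁V₁/(RT₁) = 285×49.3/(8.314×614) = 2.75 mol.
Adiabatic: T₂/T₁ = (P₂/P₁)^((γ−1)/γ) ⇒ T₂ = 614×(7.96)^0.213 = 954 K; V₂ = 9.62 L.
For an ideal gas ΔU = nCvΔT with Cv = R/(γ−1) = 30.8 J/(mol·K).
ΔU = 2.75×30.8×(954−614) = 28900 J.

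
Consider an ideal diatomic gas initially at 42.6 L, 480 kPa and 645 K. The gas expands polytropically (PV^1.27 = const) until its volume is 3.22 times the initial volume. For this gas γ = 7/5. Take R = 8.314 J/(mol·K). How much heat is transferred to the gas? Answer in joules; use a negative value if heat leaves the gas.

6660 J

n = P₁V₁/(RT₁) = 480×42.6/(8.314×645) = 3.81 mol.
Polytropic n=1.27: T₂ = T₁(V₁/V₂)^(n−1) = 645×(0.311)^0.27 = 470 K; P₂ = P₁(V₁/V₂)^n = 109 kPa.
W = (P₁V₁−P₂V₂)/(n−1) = (480×42.6−109×137)/0.27 = 20500 J.
ΔU = nCvΔT = 3.81×20.8×(470−645) = -13800 J.
Q = ΔU + W = 6660 J.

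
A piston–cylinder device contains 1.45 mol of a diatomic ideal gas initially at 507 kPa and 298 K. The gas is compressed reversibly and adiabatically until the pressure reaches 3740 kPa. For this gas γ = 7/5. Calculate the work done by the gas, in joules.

V₁ = nRT₁/P₁ = 1.45×8.314×298/507 = 7.09 L.
Adiabatic: T₂/T₁ = (P₂/P₁)^((γ−1)/γ) ⇒ T₂ = 298×(7.38)^0.286 = 527 K; V₂ = 1.70 L.
ΔU = nCvΔT = 1.45×20.8×(527−298) = 6920 J.
Q = 0 for an adiabatic process, so W = −ΔU = -6920 J.

-6920 J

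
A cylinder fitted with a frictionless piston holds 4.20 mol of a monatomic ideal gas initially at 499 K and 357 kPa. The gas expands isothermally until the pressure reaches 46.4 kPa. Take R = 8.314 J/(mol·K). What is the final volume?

376 L

V₁ = nRT₁/P₁ = 4.20×8.314×499/357 = 48.8 L.
Isothermal: T stays 499 K; PV = const ⇒ V₂ = 376 L, P₂ = 46.4 kPa.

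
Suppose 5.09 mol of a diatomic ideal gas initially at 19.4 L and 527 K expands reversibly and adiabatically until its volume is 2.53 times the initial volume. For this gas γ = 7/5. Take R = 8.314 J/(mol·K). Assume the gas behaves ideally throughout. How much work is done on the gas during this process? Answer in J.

P₁ = nRT₁/V₁ = 5.09×8.314×527/19.4 = 1150 kPa.
Adiabatic: TV^(γ−1) = const ⇒ T₂ = 527×(0.395)^0.400 = 364 K; PV^γ = const ⇒ P₂ = 313 kPa.
ΔU = nCvΔT = 5.09×20.8×(364−527) = -17300 J.
Q = 0 for an adiabatic process, so W = −ΔU = 17300 J.
Work done on the gas = −W_by = -17300 J.

-17300 J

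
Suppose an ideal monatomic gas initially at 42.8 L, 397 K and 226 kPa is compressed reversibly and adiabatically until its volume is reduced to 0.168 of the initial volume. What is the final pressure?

4420 kPa

Adiabatic: TV^(γ−1) = const ⇒ T₂ = 397×(5.95)^0.667 = 1300 K; PV^γ = const ⇒ P₂ = 4420 kPa.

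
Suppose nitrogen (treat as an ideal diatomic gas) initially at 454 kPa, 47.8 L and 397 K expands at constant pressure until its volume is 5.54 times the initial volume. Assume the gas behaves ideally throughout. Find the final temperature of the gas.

Isobaric: P stays 454 kPa; V/T = const ⇒ T₂ = 2200 K, V₂ = 265 L.

2200 K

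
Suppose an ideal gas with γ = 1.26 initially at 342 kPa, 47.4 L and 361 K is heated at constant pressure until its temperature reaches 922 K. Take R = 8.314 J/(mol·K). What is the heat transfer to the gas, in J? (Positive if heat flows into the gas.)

n = P₁V₁/(RT₁) = 342×47.4/(8.314×361) = 5.40 mol.
Isobaric: P stays 342 kPa; V/T = const ⇒ T₂ = 922 K, V₂ = 121 L.
W = PΔV = 342×(121−47.4) kPa·L = 25200 J.
ΔU = nCvΔT = 5.40×32.0×(922−361) = 96900 J.
Q = ΔU + W = nCpΔT = 122000 J.

122000 J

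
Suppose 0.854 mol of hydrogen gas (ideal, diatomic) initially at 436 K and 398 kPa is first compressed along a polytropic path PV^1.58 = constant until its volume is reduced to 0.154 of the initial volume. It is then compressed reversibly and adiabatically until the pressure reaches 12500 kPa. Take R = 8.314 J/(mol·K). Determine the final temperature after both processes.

V₁ = nRT₁/P₁ = 0.854×8.314×436/398 = 7.78 L.
Step 1 — Polytropic n=1.58: T₂ = T₁(V₁/V₂)^(n−1) = 436×(6.49)^0.58 = 1290 K; P₂ = P₁(V₁/V₂)^n = 7650 kPa.
W = (P₁V₁−P₂V₂)/(n−1) = (398×7.78−7650×1.20)/0.58 = -10500 J.
ΔU = nCvΔT = 0.854×20.8×(1290−436) = 15200 J.
Q = ΔU + W = 4710 J.
State after step 1: P = 7650 kPa, V = 1.20 L, T = 1290 K.
Step 2 — Adiabatic: T₂/T₁ = (P₂/P₁)^((γ−1)/γ) ⇒ T₂ = 1290×(1.63)^0.286 = 1480 K; V₂ = 0.843 L.
ΔU = nCvΔT = 0.854×20.8×(1480−1290) = 3450 J.
Q = 0 for an adiabatic process, so W = −ΔU = -3450 J.
Net over both steps: W = -13900 J, Q = 4710 J, ΔU = 18600 J.

1480 K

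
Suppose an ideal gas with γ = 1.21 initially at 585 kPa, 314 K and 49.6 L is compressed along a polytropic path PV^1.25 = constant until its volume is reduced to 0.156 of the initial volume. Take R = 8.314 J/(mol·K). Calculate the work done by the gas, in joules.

-68600 J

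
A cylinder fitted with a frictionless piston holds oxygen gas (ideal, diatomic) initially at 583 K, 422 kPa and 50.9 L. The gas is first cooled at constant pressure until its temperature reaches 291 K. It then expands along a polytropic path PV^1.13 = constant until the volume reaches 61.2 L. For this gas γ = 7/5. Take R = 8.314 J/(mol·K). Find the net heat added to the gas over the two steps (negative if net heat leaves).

n = P₁V₁/(RT₁) = 422×50.9/(8.314×583) = 4.43 mol.
Step 1 — Isobaric: P stays 422 kPa; V/T = const ⇒ T₂ = 291 K, V₂ = 25.4 L.
W = PΔV = 422×(25.4−50.9) kPa·L = -10800 J.
ΔU = nCvΔT = 4.43×20.8×(291−583) = -26900 J.
Q = ΔU + W = nCpΔT = -37700 J.
State after step 1: P = 422 kPa, V = 25.4 L, T = 291 K.
Step 2 — Polytropic n=1.13: T₂ = T₁(V₁/V₂)^(n−1) = 291×(0.415)^0.13 = 260 K; P₂ = P₁(V₁/V₂)^n = 156 kPa.
W = (P₁V₁−P₂V₂)/(n−1) = (422×25.4−156×61.2)/0.13 = 8910 J.
ΔU = nCvΔT = 4.43×20.8×(260−291) = -2890 J.
Q = ΔU + W = 6010 J.
Net over both steps: W = -1850 J, Q = -31600 J, ΔU = -29800 J.

-31600 J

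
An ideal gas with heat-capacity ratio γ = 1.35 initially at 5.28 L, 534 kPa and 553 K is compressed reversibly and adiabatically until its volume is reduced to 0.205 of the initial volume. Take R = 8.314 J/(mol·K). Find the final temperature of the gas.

963 K

Adiabatic: TV^(γ−1) = const ⇒ T₂ = 553×(4.88)^0.350 = 963 K; PV^γ = const ⇒ P₂ = 4540 kPa.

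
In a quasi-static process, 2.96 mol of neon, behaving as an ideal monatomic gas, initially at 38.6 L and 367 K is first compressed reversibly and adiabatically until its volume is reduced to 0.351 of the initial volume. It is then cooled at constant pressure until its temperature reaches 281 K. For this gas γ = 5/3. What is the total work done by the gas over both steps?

-24900 J

P₁ = nRT₁/V₁ = 2.96×8.314×367/38.6 = 234 kPa.
Step 1 — Adiabatic: TV^(γ−1) = const ⇒ T₂ = 367×(2.85)^0.667 = 738 K; PV^γ = const ⇒ P₂ = 1340 kPa.
ΔU = nCvΔT = 2.96×12.5×(738−367) = 13700 J.
Q = 0 for an adiabatic process, so W = −ΔU = -13700 J.
State after step 1: P = 1340 kPa, V = 13.5 L, T = 738 K.
Step 2 — Isobaric: P stays 1340 kPa; V/T = const ⇒ T₂ = 281 K, V₂ = 5.16 L.
W = PΔV = 1340×(5.16−13.5) kPa·L = -11200 J.
ΔU = nCvΔT = 2.96×12.5×(281−738) = -16900 J.
Q = ΔU + W = nCpΔT = -28100 J.
Net over both steps: W = -24900 J, Q = -28100 J, ΔU = -3170 J.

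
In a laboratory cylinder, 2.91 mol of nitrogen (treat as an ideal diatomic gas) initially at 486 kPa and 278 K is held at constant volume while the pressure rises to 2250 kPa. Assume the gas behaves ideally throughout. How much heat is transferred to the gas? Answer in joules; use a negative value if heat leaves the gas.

61000 J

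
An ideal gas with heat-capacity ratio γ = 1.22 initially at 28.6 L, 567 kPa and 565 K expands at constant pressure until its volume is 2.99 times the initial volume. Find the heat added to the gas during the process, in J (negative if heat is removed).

n = P₁V₁/(RT₁) = 567×28.6/(8.314×565) = 3.45 mol.
Isobaric: P stays 567 kPa; V/T = const ⇒ T₂ = 1690 K, V₂ = 85.5 L.
W = PΔV = 567×(85.5−28.6) kPa·L = 32300 J.
ΔU = nCvΔT = 3.45×37.8×(1690−565) = 147000 J.
Q = ΔU + W = nCpΔT = 179000 J.

179000 J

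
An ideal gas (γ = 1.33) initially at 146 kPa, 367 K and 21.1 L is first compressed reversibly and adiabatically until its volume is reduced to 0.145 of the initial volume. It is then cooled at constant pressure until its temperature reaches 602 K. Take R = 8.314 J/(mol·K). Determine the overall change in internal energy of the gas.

5980 J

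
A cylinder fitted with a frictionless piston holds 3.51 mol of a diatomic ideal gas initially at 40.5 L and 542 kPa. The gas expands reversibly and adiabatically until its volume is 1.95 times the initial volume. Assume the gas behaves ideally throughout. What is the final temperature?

T₁ = P₁V₁/(nR) = 542×40.5/(3.51×8.314) = 752 K.
Adiabatic: TV^(γ−1) = const ⇒ T₂ = 752×(0.513)^0.400 = 576 K; PV^γ = const ⇒ P₂ = 213 kPa.

576 K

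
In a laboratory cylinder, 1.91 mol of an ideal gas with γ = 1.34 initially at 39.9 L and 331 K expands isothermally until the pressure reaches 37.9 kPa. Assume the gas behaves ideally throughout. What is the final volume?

P₁ = nRT₁/V₁ = 1.91×8.314×331/39.9 = 132 kPa.
Isothermal: T stays 331 K; PV = const ⇒ V₂ = 139 L, P₂ = 37.9 kPa.

139 L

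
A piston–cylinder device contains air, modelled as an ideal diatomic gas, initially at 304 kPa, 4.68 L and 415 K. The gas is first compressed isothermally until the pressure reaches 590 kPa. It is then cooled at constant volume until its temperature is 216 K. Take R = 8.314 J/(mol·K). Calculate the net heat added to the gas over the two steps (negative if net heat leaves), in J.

n = P₁V₁/(RT₁) = 304×4.68/(8.314×415) = 0.412 mol.
Step 1 — Isothermal: T stays 415 K; PV = const ⇒ V₂ = 2.41 L, P₂ = 590 kPa.
ΔU = 0 (ideal gas, T constant).
W = nRT ln(V₂/V₁) = 0.412×8.314×415×ln(0.515) = -943 J.
Q = ΔU + W = -943 J.
State after step 1: P = 590 kPa, V = 2.41 L, T = 415 K.
Step 2 — Isochoric: V stays 2.41 L; P/T = const ⇒ T₂ = 216 K, P₂ = 307 kPa.
W = 0 (no volume change).
ΔU = nCvΔT = 0.412×20.8×(216−415) = -1710 J.
Q = ΔU = -1710 J.
Net over both steps: W = -943 J, Q = -2650 J, ΔU = -1710 J.

-2650 J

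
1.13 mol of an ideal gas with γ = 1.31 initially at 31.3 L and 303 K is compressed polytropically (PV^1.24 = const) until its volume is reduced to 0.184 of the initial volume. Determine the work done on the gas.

5940 J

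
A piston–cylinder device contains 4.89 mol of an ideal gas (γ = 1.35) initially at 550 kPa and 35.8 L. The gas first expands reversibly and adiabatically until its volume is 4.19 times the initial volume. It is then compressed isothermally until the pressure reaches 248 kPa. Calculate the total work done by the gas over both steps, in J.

T₁ = P₁V₁/(nR) = 550×35.8/(4.89×8.314) = 484 K.
Step 1 — Adiabatic: TV^(γ−1) = const ⇒ T₂ = 484×(0.239)^0.350 = 293 K; PV^γ = const ⇒ P₂ = 79.5 kPa.
ΔU = nCvΔT = 4.89×23.8×(293−484) = -22200 J.
Q = 0 for an adiabatic process, so W = −ΔU = 22200 J.
State after step 1: P = 79.5 kPa, V = 150 L, T = 293 K.
Step 2 — Isothermal: T stays 293 K; PV = const ⇒ V₂ = 48.1 L, P₂ = 248 kPa.
ΔU = 0 (ideal gas, T constant).
W = nRT ln(V₂/V₁) = 4.89×8.314×293×ln(0.321) = -13600 J.
Q = ΔU + W = -13600 J.
Net over both steps: W = 8620 J, Q = -13600 J, ΔU = -22200 J.

8620 J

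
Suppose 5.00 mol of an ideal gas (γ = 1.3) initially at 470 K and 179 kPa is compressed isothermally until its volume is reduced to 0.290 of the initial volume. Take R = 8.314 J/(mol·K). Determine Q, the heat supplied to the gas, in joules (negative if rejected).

-24200 J

V₁ = nRT₁/P₁ = 5.00×8.314×470/179 = 109 L.
Isothermal: T stays 470 K; PV = const ⇒ V₂ = 31.7 L, P₂ = 617 kPa.
ΔU = 0 (ideal gas, T constant).
W = nRT ln(V₂/V₁) = 5.00×8.314×470×ln(0.290) = -24200 J.
Q = ΔU + W = -24200 J.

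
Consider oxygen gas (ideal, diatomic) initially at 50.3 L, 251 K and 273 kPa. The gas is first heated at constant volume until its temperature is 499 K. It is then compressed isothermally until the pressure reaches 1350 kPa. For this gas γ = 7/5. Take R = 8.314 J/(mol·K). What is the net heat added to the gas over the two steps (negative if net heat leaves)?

n = P₁V₁/(RT₁) = 273×50.3/(8.314×251) = 6.58 mol.
Step 1 — Isochoric: V stays 50.3 L; P/T = const ⇒ T₂ = 499 K, P₂ = 543 kPa.
W = 0 (no volume change).
ΔU = nCvΔT = 6.58×20.8×(499−251) = 33900 J.
Q = ΔU = 33900 J.
State after step 1: P = 543 kPa, V = 50.3 L, T = 499 K.
Step 2 — Isothermal: T stays 499 K; PV = const ⇒ V₂ = 20.2 L, P₂ = 1350 kPa.
ΔU = 0 (ideal gas, T constant).
W = nRT ln(V₂/V₁) = 6.58×8.314×499×ln(0.402) = -24900 J.
Q = ΔU + W = -24900 J.
Net over both steps: W = -24900 J, Q = 9040 J, ΔU = 33900 J.

9040 J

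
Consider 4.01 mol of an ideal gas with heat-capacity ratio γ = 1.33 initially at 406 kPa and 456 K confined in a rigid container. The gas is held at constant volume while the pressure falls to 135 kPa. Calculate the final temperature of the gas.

V₁ = nRT₁/P₁ = 4.01×8.314×456/406 = 37.4 L.
Isochoric: V stays 37.4 L; P/T = const ⇒ T₂ = 152 K, P₂ = 135 kPa.

152 K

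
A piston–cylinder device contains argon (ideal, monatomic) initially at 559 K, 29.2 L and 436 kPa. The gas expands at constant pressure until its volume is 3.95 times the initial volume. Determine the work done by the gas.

37600 J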